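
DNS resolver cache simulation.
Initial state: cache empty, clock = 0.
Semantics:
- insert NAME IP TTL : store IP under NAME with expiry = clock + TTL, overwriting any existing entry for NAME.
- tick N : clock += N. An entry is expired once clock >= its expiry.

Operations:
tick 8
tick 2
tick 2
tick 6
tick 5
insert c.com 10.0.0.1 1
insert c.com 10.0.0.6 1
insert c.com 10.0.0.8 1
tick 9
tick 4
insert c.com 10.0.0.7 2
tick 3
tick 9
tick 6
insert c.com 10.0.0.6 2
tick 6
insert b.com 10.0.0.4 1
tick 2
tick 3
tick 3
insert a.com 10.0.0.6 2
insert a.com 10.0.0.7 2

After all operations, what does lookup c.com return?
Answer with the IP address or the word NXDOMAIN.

Op 1: tick 8 -> clock=8.
Op 2: tick 2 -> clock=10.
Op 3: tick 2 -> clock=12.
Op 4: tick 6 -> clock=18.
Op 5: tick 5 -> clock=23.
Op 6: insert c.com -> 10.0.0.1 (expiry=23+1=24). clock=23
Op 7: insert c.com -> 10.0.0.6 (expiry=23+1=24). clock=23
Op 8: insert c.com -> 10.0.0.8 (expiry=23+1=24). clock=23
Op 9: tick 9 -> clock=32. purged={c.com}
Op 10: tick 4 -> clock=36.
Op 11: insert c.com -> 10.0.0.7 (expiry=36+2=38). clock=36
Op 12: tick 3 -> clock=39. purged={c.com}
Op 13: tick 9 -> clock=48.
Op 14: tick 6 -> clock=54.
Op 15: insert c.com -> 10.0.0.6 (expiry=54+2=56). clock=54
Op 16: tick 6 -> clock=60. purged={c.com}
Op 17: insert b.com -> 10.0.0.4 (expiry=60+1=61). clock=60
Op 18: tick 2 -> clock=62. purged={b.com}
Op 19: tick 3 -> clock=65.
Op 20: tick 3 -> clock=68.
Op 21: insert a.com -> 10.0.0.6 (expiry=68+2=70). clock=68
Op 22: insert a.com -> 10.0.0.7 (expiry=68+2=70). clock=68
lookup c.com: not in cache (expired or never inserted)

Answer: NXDOMAIN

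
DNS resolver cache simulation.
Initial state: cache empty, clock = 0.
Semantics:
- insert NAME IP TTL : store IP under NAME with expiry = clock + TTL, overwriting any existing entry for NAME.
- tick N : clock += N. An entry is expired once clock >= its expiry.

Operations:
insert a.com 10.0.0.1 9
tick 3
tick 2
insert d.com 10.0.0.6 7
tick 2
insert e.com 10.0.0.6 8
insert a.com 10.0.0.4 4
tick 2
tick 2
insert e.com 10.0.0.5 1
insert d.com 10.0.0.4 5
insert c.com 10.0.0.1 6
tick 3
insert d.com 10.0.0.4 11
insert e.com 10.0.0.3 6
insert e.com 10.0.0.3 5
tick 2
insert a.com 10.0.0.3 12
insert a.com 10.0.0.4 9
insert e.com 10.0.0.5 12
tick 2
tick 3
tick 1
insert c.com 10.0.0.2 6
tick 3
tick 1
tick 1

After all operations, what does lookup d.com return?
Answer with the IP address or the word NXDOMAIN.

Answer: NXDOMAIN

Derivation:
Op 1: insert a.com -> 10.0.0.1 (expiry=0+9=9). clock=0
Op 2: tick 3 -> clock=3.
Op 3: tick 2 -> clock=5.
Op 4: insert d.com -> 10.0.0.6 (expiry=5+7=12). clock=5
Op 5: tick 2 -> clock=7.
Op 6: insert e.com -> 10.0.0.6 (expiry=7+8=15). clock=7
Op 7: insert a.com -> 10.0.0.4 (expiry=7+4=11). clock=7
Op 8: tick 2 -> clock=9.
Op 9: tick 2 -> clock=11. purged={a.com}
Op 10: insert e.com -> 10.0.0.5 (expiry=11+1=12). clock=11
Op 11: insert d.com -> 10.0.0.4 (expiry=11+5=16). clock=11
Op 12: insert c.com -> 10.0.0.1 (expiry=11+6=17). clock=11
Op 13: tick 3 -> clock=14. purged={e.com}
Op 14: insert d.com -> 10.0.0.4 (expiry=14+11=25). clock=14
Op 15: insert e.com -> 10.0.0.3 (expiry=14+6=20). clock=14
Op 16: insert e.com -> 10.0.0.3 (expiry=14+5=19). clock=14
Op 17: tick 2 -> clock=16.
Op 18: insert a.com -> 10.0.0.3 (expiry=16+12=28). clock=16
Op 19: insert a.com -> 10.0.0.4 (expiry=16+9=25). clock=16
Op 20: insert e.com -> 10.0.0.5 (expiry=16+12=28). clock=16
Op 21: tick 2 -> clock=18. purged={c.com}
Op 22: tick 3 -> clock=21.
Op 23: tick 1 -> clock=22.
Op 24: insert c.com -> 10.0.0.2 (expiry=22+6=28). clock=22
Op 25: tick 3 -> clock=25. purged={a.com,d.com}
Op 26: tick 1 -> clock=26.
Op 27: tick 1 -> clock=27.
lookup d.com: not in cache (expired or never inserted)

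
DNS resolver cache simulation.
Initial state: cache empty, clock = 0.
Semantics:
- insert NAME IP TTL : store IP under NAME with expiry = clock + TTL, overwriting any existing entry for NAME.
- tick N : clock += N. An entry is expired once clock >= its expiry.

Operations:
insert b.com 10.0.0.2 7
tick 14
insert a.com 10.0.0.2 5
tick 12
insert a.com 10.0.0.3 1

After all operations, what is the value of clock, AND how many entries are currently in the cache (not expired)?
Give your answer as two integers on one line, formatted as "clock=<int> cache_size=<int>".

Op 1: insert b.com -> 10.0.0.2 (expiry=0+7=7). clock=0
Op 2: tick 14 -> clock=14. purged={b.com}
Op 3: insert a.com -> 10.0.0.2 (expiry=14+5=19). clock=14
Op 4: tick 12 -> clock=26. purged={a.com}
Op 5: insert a.com -> 10.0.0.3 (expiry=26+1=27). clock=26
Final clock = 26
Final cache (unexpired): {a.com} -> size=1

Answer: clock=26 cache_size=1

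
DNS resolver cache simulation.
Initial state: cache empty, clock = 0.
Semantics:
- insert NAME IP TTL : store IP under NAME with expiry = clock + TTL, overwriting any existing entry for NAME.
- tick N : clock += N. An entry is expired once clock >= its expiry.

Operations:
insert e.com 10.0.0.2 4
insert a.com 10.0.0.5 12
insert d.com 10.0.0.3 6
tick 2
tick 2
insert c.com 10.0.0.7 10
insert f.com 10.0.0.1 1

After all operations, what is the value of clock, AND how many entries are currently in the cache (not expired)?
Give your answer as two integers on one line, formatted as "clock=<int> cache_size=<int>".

Answer: clock=4 cache_size=4

Derivation:
Op 1: insert e.com -> 10.0.0.2 (expiry=0+4=4). clock=0
Op 2: insert a.com -> 10.0.0.5 (expiry=0+12=12). clock=0
Op 3: insert d.com -> 10.0.0.3 (expiry=0+6=6). clock=0
Op 4: tick 2 -> clock=2.
Op 5: tick 2 -> clock=4. purged={e.com}
Op 6: insert c.com -> 10.0.0.7 (expiry=4+10=14). clock=4
Op 7: insert f.com -> 10.0.0.1 (expiry=4+1=5). clock=4
Final clock = 4
Final cache (unexpired): {a.com,c.com,d.com,f.com} -> size=4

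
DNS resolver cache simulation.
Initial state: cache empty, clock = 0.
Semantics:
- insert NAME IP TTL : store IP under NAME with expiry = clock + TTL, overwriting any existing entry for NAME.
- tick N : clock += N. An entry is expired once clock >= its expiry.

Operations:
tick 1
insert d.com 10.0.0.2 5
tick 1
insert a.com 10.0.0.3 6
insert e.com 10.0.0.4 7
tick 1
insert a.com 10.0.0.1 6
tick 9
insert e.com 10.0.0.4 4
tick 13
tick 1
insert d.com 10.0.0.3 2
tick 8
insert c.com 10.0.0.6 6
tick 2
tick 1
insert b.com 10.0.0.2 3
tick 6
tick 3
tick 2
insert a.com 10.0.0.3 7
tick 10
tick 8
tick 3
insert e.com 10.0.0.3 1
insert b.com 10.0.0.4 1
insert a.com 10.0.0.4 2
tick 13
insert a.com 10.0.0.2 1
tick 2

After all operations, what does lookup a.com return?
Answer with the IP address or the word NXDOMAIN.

Op 1: tick 1 -> clock=1.
Op 2: insert d.com -> 10.0.0.2 (expiry=1+5=6). clock=1
Op 3: tick 1 -> clock=2.
Op 4: insert a.com -> 10.0.0.3 (expiry=2+6=8). clock=2
Op 5: insert e.com -> 10.0.0.4 (expiry=2+7=9). clock=2
Op 6: tick 1 -> clock=3.
Op 7: insert a.com -> 10.0.0.1 (expiry=3+6=9). clock=3
Op 8: tick 9 -> clock=12. purged={a.com,d.com,e.com}
Op 9: insert e.com -> 10.0.0.4 (expiry=12+4=16). clock=12
Op 10: tick 13 -> clock=25. purged={e.com}
Op 11: tick 1 -> clock=26.
Op 12: insert d.com -> 10.0.0.3 (expiry=26+2=28). clock=26
Op 13: tick 8 -> clock=34. purged={d.com}
Op 14: insert c.com -> 10.0.0.6 (expiry=34+6=40). clock=34
Op 15: tick 2 -> clock=36.
Op 16: tick 1 -> clock=37.
Op 17: insert b.com -> 10.0.0.2 (expiry=37+3=40). clock=37
Op 18: tick 6 -> clock=43. purged={b.com,c.com}
Op 19: tick 3 -> clock=46.
Op 20: tick 2 -> clock=48.
Op 21: insert a.com -> 10.0.0.3 (expiry=48+7=55). clock=48
Op 22: tick 10 -> clock=58. purged={a.com}
Op 23: tick 8 -> clock=66.
Op 24: tick 3 -> clock=69.
Op 25: insert e.com -> 10.0.0.3 (expiry=69+1=70). clock=69
Op 26: insert b.com -> 10.0.0.4 (expiry=69+1=70). clock=69
Op 27: insert a.com -> 10.0.0.4 (expiry=69+2=71). clock=69
Op 28: tick 13 -> clock=82. purged={a.com,b.com,e.com}
Op 29: insert a.com -> 10.0.0.2 (expiry=82+1=83). clock=82
Op 30: tick 2 -> clock=84. purged={a.com}
lookup a.com: not in cache (expired or never inserted)

Answer: NXDOMAIN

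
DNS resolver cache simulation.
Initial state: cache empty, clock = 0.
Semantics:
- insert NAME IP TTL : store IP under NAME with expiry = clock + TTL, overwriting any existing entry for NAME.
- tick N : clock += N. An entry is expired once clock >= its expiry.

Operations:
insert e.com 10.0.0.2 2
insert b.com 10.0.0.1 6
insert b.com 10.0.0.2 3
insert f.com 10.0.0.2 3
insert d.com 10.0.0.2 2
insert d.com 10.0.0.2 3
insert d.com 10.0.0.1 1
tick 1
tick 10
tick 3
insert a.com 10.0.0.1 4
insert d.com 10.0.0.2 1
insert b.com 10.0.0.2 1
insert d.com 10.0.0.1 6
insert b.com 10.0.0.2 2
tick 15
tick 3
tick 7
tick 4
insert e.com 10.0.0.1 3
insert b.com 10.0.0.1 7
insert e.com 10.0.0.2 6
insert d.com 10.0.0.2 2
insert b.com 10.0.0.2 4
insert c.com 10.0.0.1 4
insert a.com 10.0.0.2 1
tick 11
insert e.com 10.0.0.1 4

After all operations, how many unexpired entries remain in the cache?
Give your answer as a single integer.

Answer: 1

Derivation:
Op 1: insert e.com -> 10.0.0.2 (expiry=0+2=2). clock=0
Op 2: insert b.com -> 10.0.0.1 (expiry=0+6=6). clock=0
Op 3: insert b.com -> 10.0.0.2 (expiry=0+3=3). clock=0
Op 4: insert f.com -> 10.0.0.2 (expiry=0+3=3). clock=0
Op 5: insert d.com -> 10.0.0.2 (expiry=0+2=2). clock=0
Op 6: insert d.com -> 10.0.0.2 (expiry=0+3=3). clock=0
Op 7: insert d.com -> 10.0.0.1 (expiry=0+1=1). clock=0
Op 8: tick 1 -> clock=1. purged={d.com}
Op 9: tick 10 -> clock=11. purged={b.com,e.com,f.com}
Op 10: tick 3 -> clock=14.
Op 11: insert a.com -> 10.0.0.1 (expiry=14+4=18). clock=14
Op 12: insert d.com -> 10.0.0.2 (expiry=14+1=15). clock=14
Op 13: insert b.com -> 10.0.0.2 (expiry=14+1=15). clock=14
Op 14: insert d.com -> 10.0.0.1 (expiry=14+6=20). clock=14
Op 15: insert b.com -> 10.0.0.2 (expiry=14+2=16). clock=14
Op 16: tick 15 -> clock=29. purged={a.com,b.com,d.com}
Op 17: tick 3 -> clock=32.
Op 18: tick 7 -> clock=39.
Op 19: tick 4 -> clock=43.
Op 20: insert e.com -> 10.0.0.1 (expiry=43+3=46). clock=43
Op 21: insert b.com -> 10.0.0.1 (expiry=43+7=50). clock=43
Op 22: insert e.com -> 10.0.0.2 (expiry=43+6=49). clock=43
Op 23: insert d.com -> 10.0.0.2 (expiry=43+2=45). clock=43
Op 24: insert b.com -> 10.0.0.2 (expiry=43+4=47). clock=43
Op 25: insert c.com -> 10.0.0.1 (expiry=43+4=47). clock=43
Op 26: insert a.com -> 10.0.0.2 (expiry=43+1=44). clock=43
Op 27: tick 11 -> clock=54. purged={a.com,b.com,c.com,d.com,e.com}
Op 28: insert e.com -> 10.0.0.1 (expiry=54+4=58). clock=54
Final cache (unexpired): {e.com} -> size=1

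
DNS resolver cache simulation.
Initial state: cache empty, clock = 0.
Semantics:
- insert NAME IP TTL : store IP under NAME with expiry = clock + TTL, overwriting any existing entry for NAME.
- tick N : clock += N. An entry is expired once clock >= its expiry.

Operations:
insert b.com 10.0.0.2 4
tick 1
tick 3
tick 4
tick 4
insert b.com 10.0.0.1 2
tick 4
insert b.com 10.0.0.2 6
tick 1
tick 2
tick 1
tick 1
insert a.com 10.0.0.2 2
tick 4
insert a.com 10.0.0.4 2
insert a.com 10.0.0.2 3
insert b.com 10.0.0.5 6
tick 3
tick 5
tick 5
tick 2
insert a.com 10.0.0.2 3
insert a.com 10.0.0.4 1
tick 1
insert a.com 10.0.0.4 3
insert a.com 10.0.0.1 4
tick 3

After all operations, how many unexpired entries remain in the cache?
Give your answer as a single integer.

Answer: 1

Derivation:
Op 1: insert b.com -> 10.0.0.2 (expiry=0+4=4). clock=0
Op 2: tick 1 -> clock=1.
Op 3: tick 3 -> clock=4. purged={b.com}
Op 4: tick 4 -> clock=8.
Op 5: tick 4 -> clock=12.
Op 6: insert b.com -> 10.0.0.1 (expiry=12+2=14). clock=12
Op 7: tick 4 -> clock=16. purged={b.com}
Op 8: insert b.com -> 10.0.0.2 (expiry=16+6=22). clock=16
Op 9: tick 1 -> clock=17.
Op 10: tick 2 -> clock=19.
Op 11: tick 1 -> clock=20.
Op 12: tick 1 -> clock=21.
Op 13: insert a.com -> 10.0.0.2 (expiry=21+2=23). clock=21
Op 14: tick 4 -> clock=25. purged={a.com,b.com}
Op 15: insert a.com -> 10.0.0.4 (expiry=25+2=27). clock=25
Op 16: insert a.com -> 10.0.0.2 (expiry=25+3=28). clock=25
Op 17: insert b.com -> 10.0.0.5 (expiry=25+6=31). clock=25
Op 18: tick 3 -> clock=28. purged={a.com}
Op 19: tick 5 -> clock=33. purged={b.com}
Op 20: tick 5 -> clock=38.
Op 21: tick 2 -> clock=40.
Op 22: insert a.com -> 10.0.0.2 (expiry=40+3=43). clock=40
Op 23: insert a.com -> 10.0.0.4 (expiry=40+1=41). clock=40
Op 24: tick 1 -> clock=41. purged={a.com}
Op 25: insert a.com -> 10.0.0.4 (expiry=41+3=44). clock=41
Op 26: insert a.com -> 10.0.0.1 (expiry=41+4=45). clock=41
Op 27: tick 3 -> clock=44.
Final cache (unexpired): {a.com} -> size=1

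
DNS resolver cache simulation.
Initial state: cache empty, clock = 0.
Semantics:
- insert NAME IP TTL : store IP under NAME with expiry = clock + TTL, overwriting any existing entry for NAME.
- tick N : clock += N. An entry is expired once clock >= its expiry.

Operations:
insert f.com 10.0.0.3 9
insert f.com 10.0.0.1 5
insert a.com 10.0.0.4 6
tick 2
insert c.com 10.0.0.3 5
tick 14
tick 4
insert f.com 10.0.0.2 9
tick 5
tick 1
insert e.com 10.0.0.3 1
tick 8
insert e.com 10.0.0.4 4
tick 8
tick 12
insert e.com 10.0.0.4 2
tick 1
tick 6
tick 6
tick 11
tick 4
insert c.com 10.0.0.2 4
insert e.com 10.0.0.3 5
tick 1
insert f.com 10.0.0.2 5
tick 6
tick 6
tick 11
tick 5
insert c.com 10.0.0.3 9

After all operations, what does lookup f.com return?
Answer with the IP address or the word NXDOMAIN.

Answer: NXDOMAIN

Derivation:
Op 1: insert f.com -> 10.0.0.3 (expiry=0+9=9). clock=0
Op 2: insert f.com -> 10.0.0.1 (expiry=0+5=5). clock=0
Op 3: insert a.com -> 10.0.0.4 (expiry=0+6=6). clock=0
Op 4: tick 2 -> clock=2.
Op 5: insert c.com -> 10.0.0.3 (expiry=2+5=7). clock=2
Op 6: tick 14 -> clock=16. purged={a.com,c.com,f.com}
Op 7: tick 4 -> clock=20.
Op 8: insert f.com -> 10.0.0.2 (expiry=20+9=29). clock=20
Op 9: tick 5 -> clock=25.
Op 10: tick 1 -> clock=26.
Op 11: insert e.com -> 10.0.0.3 (expiry=26+1=27). clock=26
Op 12: tick 8 -> clock=34. purged={e.com,f.com}
Op 13: insert e.com -> 10.0.0.4 (expiry=34+4=38). clock=34
Op 14: tick 8 -> clock=42. purged={e.com}
Op 15: tick 12 -> clock=54.
Op 16: insert e.com -> 10.0.0.4 (expiry=54+2=56). clock=54
Op 17: tick 1 -> clock=55.
Op 18: tick 6 -> clock=61. purged={e.com}
Op 19: tick 6 -> clock=67.
Op 20: tick 11 -> clock=78.
Op 21: tick 4 -> clock=82.
Op 22: insert c.com -> 10.0.0.2 (expiry=82+4=86). clock=82
Op 23: insert e.com -> 10.0.0.3 (expiry=82+5=87). clock=82
Op 24: tick 1 -> clock=83.
Op 25: insert f.com -> 10.0.0.2 (expiry=83+5=88). clock=83
Op 26: tick 6 -> clock=89. purged={c.com,e.com,f.com}
Op 27: tick 6 -> clock=95.
Op 28: tick 11 -> clock=106.
Op 29: tick 5 -> clock=111.
Op 30: insert c.com -> 10.0.0.3 (expiry=111+9=120). clock=111
lookup f.com: not in cache (expired or never inserted)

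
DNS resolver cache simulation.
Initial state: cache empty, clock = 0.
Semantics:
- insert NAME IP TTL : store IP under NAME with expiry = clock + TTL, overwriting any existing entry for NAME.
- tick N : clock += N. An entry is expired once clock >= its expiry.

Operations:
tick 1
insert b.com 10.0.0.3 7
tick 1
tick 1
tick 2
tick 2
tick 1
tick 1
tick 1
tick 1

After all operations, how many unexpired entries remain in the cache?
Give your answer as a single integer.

Answer: 0

Derivation:
Op 1: tick 1 -> clock=1.
Op 2: insert b.com -> 10.0.0.3 (expiry=1+7=8). clock=1
Op 3: tick 1 -> clock=2.
Op 4: tick 1 -> clock=3.
Op 5: tick 2 -> clock=5.
Op 6: tick 2 -> clock=7.
Op 7: tick 1 -> clock=8. purged={b.com}
Op 8: tick 1 -> clock=9.
Op 9: tick 1 -> clock=10.
Op 10: tick 1 -> clock=11.
Final cache (unexpired): {} -> size=0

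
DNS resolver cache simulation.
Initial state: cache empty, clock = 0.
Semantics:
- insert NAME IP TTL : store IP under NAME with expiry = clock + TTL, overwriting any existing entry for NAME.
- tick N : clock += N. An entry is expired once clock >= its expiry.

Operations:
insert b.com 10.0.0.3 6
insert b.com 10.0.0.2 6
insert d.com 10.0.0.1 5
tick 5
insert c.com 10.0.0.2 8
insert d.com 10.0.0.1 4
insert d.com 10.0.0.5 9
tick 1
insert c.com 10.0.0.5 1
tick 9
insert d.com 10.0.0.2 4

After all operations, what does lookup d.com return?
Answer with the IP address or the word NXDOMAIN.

Answer: 10.0.0.2

Derivation:
Op 1: insert b.com -> 10.0.0.3 (expiry=0+6=6). clock=0
Op 2: insert b.com -> 10.0.0.2 (expiry=0+6=6). clock=0
Op 3: insert d.com -> 10.0.0.1 (expiry=0+5=5). clock=0
Op 4: tick 5 -> clock=5. purged={d.com}
Op 5: insert c.com -> 10.0.0.2 (expiry=5+8=13). clock=5
Op 6: insert d.com -> 10.0.0.1 (expiry=5+4=9). clock=5
Op 7: insert d.com -> 10.0.0.5 (expiry=5+9=14). clock=5
Op 8: tick 1 -> clock=6. purged={b.com}
Op 9: insert c.com -> 10.0.0.5 (expiry=6+1=7). clock=6
Op 10: tick 9 -> clock=15. purged={c.com,d.com}
Op 11: insert d.com -> 10.0.0.2 (expiry=15+4=19). clock=15
lookup d.com: present, ip=10.0.0.2 expiry=19 > clock=15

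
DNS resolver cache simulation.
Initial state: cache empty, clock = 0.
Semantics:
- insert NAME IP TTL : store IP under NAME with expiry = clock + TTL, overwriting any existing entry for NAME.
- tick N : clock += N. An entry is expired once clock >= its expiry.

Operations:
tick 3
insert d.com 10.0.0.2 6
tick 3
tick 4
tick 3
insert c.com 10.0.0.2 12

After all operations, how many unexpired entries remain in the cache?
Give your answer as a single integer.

Op 1: tick 3 -> clock=3.
Op 2: insert d.com -> 10.0.0.2 (expiry=3+6=9). clock=3
Op 3: tick 3 -> clock=6.
Op 4: tick 4 -> clock=10. purged={d.com}
Op 5: tick 3 -> clock=13.
Op 6: insert c.com -> 10.0.0.2 (expiry=13+12=25). clock=13
Final cache (unexpired): {c.com} -> size=1

Answer: 1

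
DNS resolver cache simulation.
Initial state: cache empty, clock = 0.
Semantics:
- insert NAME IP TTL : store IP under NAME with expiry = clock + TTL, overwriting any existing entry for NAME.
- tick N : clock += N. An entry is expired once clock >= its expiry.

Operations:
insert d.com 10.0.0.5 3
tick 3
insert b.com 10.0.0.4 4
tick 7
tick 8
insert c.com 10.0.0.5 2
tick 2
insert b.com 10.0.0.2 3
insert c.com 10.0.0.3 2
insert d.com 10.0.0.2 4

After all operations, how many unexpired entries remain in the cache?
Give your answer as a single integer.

Answer: 3

Derivation:
Op 1: insert d.com -> 10.0.0.5 (expiry=0+3=3). clock=0
Op 2: tick 3 -> clock=3. purged={d.com}
Op 3: insert b.com -> 10.0.0.4 (expiry=3+4=7). clock=3
Op 4: tick 7 -> clock=10. purged={b.com}
Op 5: tick 8 -> clock=18.
Op 6: insert c.com -> 10.0.0.5 (expiry=18+2=20). clock=18
Op 7: tick 2 -> clock=20. purged={c.com}
Op 8: insert b.com -> 10.0.0.2 (expiry=20+3=23). clock=20
Op 9: insert c.com -> 10.0.0.3 (expiry=20+2=22). clock=20
Op 10: insert d.com -> 10.0.0.2 (expiry=20+4=24). clock=20
Final cache (unexpired): {b.com,c.com,d.com} -> size=3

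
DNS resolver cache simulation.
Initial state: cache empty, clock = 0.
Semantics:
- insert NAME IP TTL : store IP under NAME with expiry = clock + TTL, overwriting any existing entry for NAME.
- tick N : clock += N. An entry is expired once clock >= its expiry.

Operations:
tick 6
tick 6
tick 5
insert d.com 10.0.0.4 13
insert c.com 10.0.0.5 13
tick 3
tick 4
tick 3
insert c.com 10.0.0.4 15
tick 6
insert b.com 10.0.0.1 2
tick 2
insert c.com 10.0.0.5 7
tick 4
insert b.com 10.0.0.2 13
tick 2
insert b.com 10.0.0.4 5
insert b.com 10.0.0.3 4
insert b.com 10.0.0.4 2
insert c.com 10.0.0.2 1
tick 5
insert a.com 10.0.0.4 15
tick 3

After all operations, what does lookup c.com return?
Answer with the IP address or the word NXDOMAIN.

Answer: NXDOMAIN

Derivation:
Op 1: tick 6 -> clock=6.
Op 2: tick 6 -> clock=12.
Op 3: tick 5 -> clock=17.
Op 4: insert d.com -> 10.0.0.4 (expiry=17+13=30). clock=17
Op 5: insert c.com -> 10.0.0.5 (expiry=17+13=30). clock=17
Op 6: tick 3 -> clock=20.
Op 7: tick 4 -> clock=24.
Op 8: tick 3 -> clock=27.
Op 9: insert c.com -> 10.0.0.4 (expiry=27+15=42). clock=27
Op 10: tick 6 -> clock=33. purged={d.com}
Op 11: insert b.com -> 10.0.0.1 (expiry=33+2=35). clock=33
Op 12: tick 2 -> clock=35. purged={b.com}
Op 13: insert c.com -> 10.0.0.5 (expiry=35+7=42). clock=35
Op 14: tick 4 -> clock=39.
Op 15: insert b.com -> 10.0.0.2 (expiry=39+13=52). clock=39
Op 16: tick 2 -> clock=41.
Op 17: insert b.com -> 10.0.0.4 (expiry=41+5=46). clock=41
Op 18: insert b.com -> 10.0.0.3 (expiry=41+4=45). clock=41
Op 19: insert b.com -> 10.0.0.4 (expiry=41+2=43). clock=41
Op 20: insert c.com -> 10.0.0.2 (expiry=41+1=42). clock=41
Op 21: tick 5 -> clock=46. purged={b.com,c.com}
Op 22: insert a.com -> 10.0.0.4 (expiry=46+15=61). clock=46
Op 23: tick 3 -> clock=49.
lookup c.com: not in cache (expired or never inserted)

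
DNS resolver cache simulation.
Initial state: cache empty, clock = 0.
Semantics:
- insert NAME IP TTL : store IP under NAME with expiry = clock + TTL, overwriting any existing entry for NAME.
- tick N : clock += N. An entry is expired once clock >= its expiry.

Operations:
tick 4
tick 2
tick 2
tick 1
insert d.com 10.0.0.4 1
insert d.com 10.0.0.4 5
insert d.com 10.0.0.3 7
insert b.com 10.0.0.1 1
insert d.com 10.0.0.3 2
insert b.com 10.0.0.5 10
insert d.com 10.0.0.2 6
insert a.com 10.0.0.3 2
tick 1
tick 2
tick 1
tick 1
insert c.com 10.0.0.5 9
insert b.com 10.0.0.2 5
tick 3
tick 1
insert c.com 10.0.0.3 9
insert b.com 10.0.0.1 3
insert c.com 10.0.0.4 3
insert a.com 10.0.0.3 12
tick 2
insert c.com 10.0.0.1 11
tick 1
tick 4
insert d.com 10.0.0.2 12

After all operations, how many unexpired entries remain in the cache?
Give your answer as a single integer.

Answer: 3

Derivation:
Op 1: tick 4 -> clock=4.
Op 2: tick 2 -> clock=6.
Op 3: tick 2 -> clock=8.
Op 4: tick 1 -> clock=9.
Op 5: insert d.com -> 10.0.0.4 (expiry=9+1=10). clock=9
Op 6: insert d.com -> 10.0.0.4 (expiry=9+5=14). clock=9
Op 7: insert d.com -> 10.0.0.3 (expiry=9+7=16). clock=9
Op 8: insert b.com -> 10.0.0.1 (expiry=9+1=10). clock=9
Op 9: insert d.com -> 10.0.0.3 (expiry=9+2=11). clock=9
Op 10: insert b.com -> 10.0.0.5 (expiry=9+10=19). clock=9
Op 11: insert d.com -> 10.0.0.2 (expiry=9+6=15). clock=9
Op 12: insert a.com -> 10.0.0.3 (expiry=9+2=11). clock=9
Op 13: tick 1 -> clock=10.
Op 14: tick 2 -> clock=12. purged={a.com}
Op 15: tick 1 -> clock=13.
Op 16: tick 1 -> clock=14.
Op 17: insert c.com -> 10.0.0.5 (expiry=14+9=23). clock=14
Op 18: insert b.com -> 10.0.0.2 (expiry=14+5=19). clock=14
Op 19: tick 3 -> clock=17. purged={d.com}
Op 20: tick 1 -> clock=18.
Op 21: insert c.com -> 10.0.0.3 (expiry=18+9=27). clock=18
Op 22: insert b.com -> 10.0.0.1 (expiry=18+3=21). clock=18
Op 23: insert c.com -> 10.0.0.4 (expiry=18+3=21). clock=18
Op 24: insert a.com -> 10.0.0.3 (expiry=18+12=30). clock=18
Op 25: tick 2 -> clock=20.
Op 26: insert c.com -> 10.0.0.1 (expiry=20+11=31). clock=20
Op 27: tick 1 -> clock=21. purged={b.com}
Op 28: tick 4 -> clock=25.
Op 29: insert d.com -> 10.0.0.2 (expiry=25+12=37). clock=25
Final cache (unexpired): {a.com,c.com,d.com} -> size=3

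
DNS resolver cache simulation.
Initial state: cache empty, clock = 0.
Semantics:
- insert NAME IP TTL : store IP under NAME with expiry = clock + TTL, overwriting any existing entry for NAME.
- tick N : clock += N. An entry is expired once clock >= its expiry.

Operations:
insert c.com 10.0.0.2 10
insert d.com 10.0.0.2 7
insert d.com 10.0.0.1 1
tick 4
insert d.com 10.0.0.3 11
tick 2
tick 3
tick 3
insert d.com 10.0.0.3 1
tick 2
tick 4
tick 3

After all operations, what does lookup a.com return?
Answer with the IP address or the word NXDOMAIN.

Op 1: insert c.com -> 10.0.0.2 (expiry=0+10=10). clock=0
Op 2: insert d.com -> 10.0.0.2 (expiry=0+7=7). clock=0
Op 3: insert d.com -> 10.0.0.1 (expiry=0+1=1). clock=0
Op 4: tick 4 -> clock=4. purged={d.com}
Op 5: insert d.com -> 10.0.0.3 (expiry=4+11=15). clock=4
Op 6: tick 2 -> clock=6.
Op 7: tick 3 -> clock=9.
Op 8: tick 3 -> clock=12. purged={c.com}
Op 9: insert d.com -> 10.0.0.3 (expiry=12+1=13). clock=12
Op 10: tick 2 -> clock=14. purged={d.com}
Op 11: tick 4 -> clock=18.
Op 12: tick 3 -> clock=21.
lookup a.com: not in cache (expired or never inserted)

Answer: NXDOMAIN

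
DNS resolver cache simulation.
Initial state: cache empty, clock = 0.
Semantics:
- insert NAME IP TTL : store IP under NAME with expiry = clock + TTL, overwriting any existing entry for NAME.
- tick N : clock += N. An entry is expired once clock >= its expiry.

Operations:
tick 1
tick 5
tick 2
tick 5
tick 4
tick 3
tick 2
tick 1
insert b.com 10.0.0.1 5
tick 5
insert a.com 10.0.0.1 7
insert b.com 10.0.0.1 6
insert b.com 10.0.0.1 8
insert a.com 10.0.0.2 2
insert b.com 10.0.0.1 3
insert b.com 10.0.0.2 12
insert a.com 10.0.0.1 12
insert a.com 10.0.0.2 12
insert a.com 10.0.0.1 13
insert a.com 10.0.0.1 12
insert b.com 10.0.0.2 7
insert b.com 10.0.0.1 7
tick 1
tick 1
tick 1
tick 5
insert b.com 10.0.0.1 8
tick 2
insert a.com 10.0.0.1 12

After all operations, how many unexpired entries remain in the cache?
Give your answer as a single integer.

Op 1: tick 1 -> clock=1.
Op 2: tick 5 -> clock=6.
Op 3: tick 2 -> clock=8.
Op 4: tick 5 -> clock=13.
Op 5: tick 4 -> clock=17.
Op 6: tick 3 -> clock=20.
Op 7: tick 2 -> clock=22.
Op 8: tick 1 -> clock=23.
Op 9: insert b.com -> 10.0.0.1 (expiry=23+5=28). clock=23
Op 10: tick 5 -> clock=28. purged={b.com}
Op 11: insert a.com -> 10.0.0.1 (expiry=28+7=35). clock=28
Op 12: insert b.com -> 10.0.0.1 (expiry=28+6=34). clock=28
Op 13: insert b.com -> 10.0.0.1 (expiry=28+8=36). clock=28
Op 14: insert a.com -> 10.0.0.2 (expiry=28+2=30). clock=28
Op 15: insert b.com -> 10.0.0.1 (expiry=28+3=31). clock=28
Op 16: insert b.com -> 10.0.0.2 (expiry=28+12=40). clock=28
Op 17: insert a.com -> 10.0.0.1 (expiry=28+12=40). clock=28
Op 18: insert a.com -> 10.0.0.2 (expiry=28+12=40). clock=28
Op 19: insert a.com -> 10.0.0.1 (expiry=28+13=41). clock=28
Op 20: insert a.com -> 10.0.0.1 (expiry=28+12=40). clock=28
Op 21: insert b.com -> 10.0.0.2 (expiry=28+7=35). clock=28
Op 22: insert b.com -> 10.0.0.1 (expiry=28+7=35). clock=28
Op 23: tick 1 -> clock=29.
Op 24: tick 1 -> clock=30.
Op 25: tick 1 -> clock=31.
Op 26: tick 5 -> clock=36. purged={b.com}
Op 27: insert b.com -> 10.0.0.1 (expiry=36+8=44). clock=36
Op 28: tick 2 -> clock=38.
Op 29: insert a.com -> 10.0.0.1 (expiry=38+12=50). clock=38
Final cache (unexpired): {a.com,b.com} -> size=2

Answer: 2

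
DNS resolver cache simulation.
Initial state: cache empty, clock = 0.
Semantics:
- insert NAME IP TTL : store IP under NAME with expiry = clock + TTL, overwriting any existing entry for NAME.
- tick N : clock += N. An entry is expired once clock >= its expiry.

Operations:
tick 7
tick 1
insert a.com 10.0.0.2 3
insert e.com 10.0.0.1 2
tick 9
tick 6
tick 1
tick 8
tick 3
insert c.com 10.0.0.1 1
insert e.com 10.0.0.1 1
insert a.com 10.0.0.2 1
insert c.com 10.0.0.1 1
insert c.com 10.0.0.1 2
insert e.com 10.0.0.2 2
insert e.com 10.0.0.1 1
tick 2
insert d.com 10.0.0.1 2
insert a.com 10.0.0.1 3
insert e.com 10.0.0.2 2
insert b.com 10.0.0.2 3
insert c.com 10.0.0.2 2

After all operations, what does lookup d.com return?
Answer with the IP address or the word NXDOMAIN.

Answer: 10.0.0.1

Derivation:
Op 1: tick 7 -> clock=7.
Op 2: tick 1 -> clock=8.
Op 3: insert a.com -> 10.0.0.2 (expiry=8+3=11). clock=8
Op 4: insert e.com -> 10.0.0.1 (expiry=8+2=10). clock=8
Op 5: tick 9 -> clock=17. purged={a.com,e.com}
Op 6: tick 6 -> clock=23.
Op 7: tick 1 -> clock=24.
Op 8: tick 8 -> clock=32.
Op 9: tick 3 -> clock=35.
Op 10: insert c.com -> 10.0.0.1 (expiry=35+1=36). clock=35
Op 11: insert e.com -> 10.0.0.1 (expiry=35+1=36). clock=35
Op 12: insert a.com -> 10.0.0.2 (expiry=35+1=36). clock=35
Op 13: insert c.com -> 10.0.0.1 (expiry=35+1=36). clock=35
Op 14: insert c.com -> 10.0.0.1 (expiry=35+2=37). clock=35
Op 15: insert e.com -> 10.0.0.2 (expiry=35+2=37). clock=35
Op 16: insert e.com -> 10.0.0.1 (expiry=35+1=36). clock=35
Op 17: tick 2 -> clock=37. purged={a.com,c.com,e.com}
Op 18: insert d.com -> 10.0.0.1 (expiry=37+2=39). clock=37
Op 19: insert a.com -> 10.0.0.1 (expiry=37+3=40). clock=37
Op 20: insert e.com -> 10.0.0.2 (expiry=37+2=39). clock=37
Op 21: insert b.com -> 10.0.0.2 (expiry=37+3=40). clock=37
Op 22: insert c.com -> 10.0.0.2 (expiry=37+2=39). clock=37
lookup d.com: present, ip=10.0.0.1 expiry=39 > clock=37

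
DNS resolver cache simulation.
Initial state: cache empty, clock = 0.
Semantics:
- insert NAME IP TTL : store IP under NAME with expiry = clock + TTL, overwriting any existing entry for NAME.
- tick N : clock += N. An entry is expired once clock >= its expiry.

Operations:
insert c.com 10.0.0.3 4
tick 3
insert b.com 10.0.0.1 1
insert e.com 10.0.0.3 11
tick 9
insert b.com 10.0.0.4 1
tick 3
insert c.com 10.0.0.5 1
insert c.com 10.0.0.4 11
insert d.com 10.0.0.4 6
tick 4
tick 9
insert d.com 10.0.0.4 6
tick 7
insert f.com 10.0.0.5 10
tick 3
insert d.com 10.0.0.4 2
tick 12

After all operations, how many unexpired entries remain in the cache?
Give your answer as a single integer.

Op 1: insert c.com -> 10.0.0.3 (expiry=0+4=4). clock=0
Op 2: tick 3 -> clock=3.
Op 3: insert b.com -> 10.0.0.1 (expiry=3+1=4). clock=3
Op 4: insert e.com -> 10.0.0.3 (expiry=3+11=14). clock=3
Op 5: tick 9 -> clock=12. purged={b.com,c.com}
Op 6: insert b.com -> 10.0.0.4 (expiry=12+1=13). clock=12
Op 7: tick 3 -> clock=15. purged={b.com,e.com}
Op 8: insert c.com -> 10.0.0.5 (expiry=15+1=16). clock=15
Op 9: insert c.com -> 10.0.0.4 (expiry=15+11=26). clock=15
Op 10: insert d.com -> 10.0.0.4 (expiry=15+6=21). clock=15
Op 11: tick 4 -> clock=19.
Op 12: tick 9 -> clock=28. purged={c.com,d.com}
Op 13: insert d.com -> 10.0.0.4 (expiry=28+6=34). clock=28
Op 14: tick 7 -> clock=35. purged={d.com}
Op 15: insert f.com -> 10.0.0.5 (expiry=35+10=45). clock=35
Op 16: tick 3 -> clock=38.
Op 17: insert d.com -> 10.0.0.4 (expiry=38+2=40). clock=38
Op 18: tick 12 -> clock=50. purged={d.com,f.com}
Final cache (unexpired): {} -> size=0

Answer: 0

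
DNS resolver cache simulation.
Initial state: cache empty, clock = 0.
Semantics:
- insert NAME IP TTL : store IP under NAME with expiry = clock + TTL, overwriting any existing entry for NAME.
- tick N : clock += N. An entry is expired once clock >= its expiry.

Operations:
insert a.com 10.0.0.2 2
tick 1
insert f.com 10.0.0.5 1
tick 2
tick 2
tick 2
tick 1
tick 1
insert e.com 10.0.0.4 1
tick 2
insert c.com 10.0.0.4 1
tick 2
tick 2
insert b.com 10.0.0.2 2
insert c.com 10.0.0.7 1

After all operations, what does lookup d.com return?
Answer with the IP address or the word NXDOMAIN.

Op 1: insert a.com -> 10.0.0.2 (expiry=0+2=2). clock=0
Op 2: tick 1 -> clock=1.
Op 3: insert f.com -> 10.0.0.5 (expiry=1+1=2). clock=1
Op 4: tick 2 -> clock=3. purged={a.com,f.com}
Op 5: tick 2 -> clock=5.
Op 6: tick 2 -> clock=7.
Op 7: tick 1 -> clock=8.
Op 8: tick 1 -> clock=9.
Op 9: insert e.com -> 10.0.0.4 (expiry=9+1=10). clock=9
Op 10: tick 2 -> clock=11. purged={e.com}
Op 11: insert c.com -> 10.0.0.4 (expiry=11+1=12). clock=11
Op 12: tick 2 -> clock=13. purged={c.com}
Op 13: tick 2 -> clock=15.
Op 14: insert b.com -> 10.0.0.2 (expiry=15+2=17). clock=15
Op 15: insert c.com -> 10.0.0.7 (expiry=15+1=16). clock=15
lookup d.com: not in cache (expired or never inserted)

Answer: NXDOMAIN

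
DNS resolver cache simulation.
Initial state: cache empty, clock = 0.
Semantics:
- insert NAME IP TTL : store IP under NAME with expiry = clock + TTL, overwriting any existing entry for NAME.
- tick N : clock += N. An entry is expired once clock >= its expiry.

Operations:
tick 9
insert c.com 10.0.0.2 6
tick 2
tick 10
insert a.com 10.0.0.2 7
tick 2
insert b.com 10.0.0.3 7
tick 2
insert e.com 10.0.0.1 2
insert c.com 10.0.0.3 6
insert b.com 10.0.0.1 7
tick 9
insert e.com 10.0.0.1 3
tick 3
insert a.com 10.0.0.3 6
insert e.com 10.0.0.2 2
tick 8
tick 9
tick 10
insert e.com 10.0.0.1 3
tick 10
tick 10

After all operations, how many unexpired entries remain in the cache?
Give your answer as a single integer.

Answer: 0

Derivation:
Op 1: tick 9 -> clock=9.
Op 2: insert c.com -> 10.0.0.2 (expiry=9+6=15). clock=9
Op 3: tick 2 -> clock=11.
Op 4: tick 10 -> clock=21. purged={c.com}
Op 5: insert a.com -> 10.0.0.2 (expiry=21+7=28). clock=21
Op 6: tick 2 -> clock=23.
Op 7: insert b.com -> 10.0.0.3 (expiry=23+7=30). clock=23
Op 8: tick 2 -> clock=25.
Op 9: insert e.com -> 10.0.0.1 (expiry=25+2=27). clock=25
Op 10: insert c.com -> 10.0.0.3 (expiry=25+6=31). clock=25
Op 11: insert b.com -> 10.0.0.1 (expiry=25+7=32). clock=25
Op 12: tick 9 -> clock=34. purged={a.com,b.com,c.com,e.com}
Op 13: insert e.com -> 10.0.0.1 (expiry=34+3=37). clock=34
Op 14: tick 3 -> clock=37. purged={e.com}
Op 15: insert a.com -> 10.0.0.3 (expiry=37+6=43). clock=37
Op 16: insert e.com -> 10.0.0.2 (expiry=37+2=39). clock=37
Op 17: tick 8 -> clock=45. purged={a.com,e.com}
Op 18: tick 9 -> clock=54.
Op 19: tick 10 -> clock=64.
Op 20: insert e.com -> 10.0.0.1 (expiry=64+3=67). clock=64
Op 21: tick 10 -> clock=74. purged={e.com}
Op 22: tick 10 -> clock=84.
Final cache (unexpired): {} -> size=0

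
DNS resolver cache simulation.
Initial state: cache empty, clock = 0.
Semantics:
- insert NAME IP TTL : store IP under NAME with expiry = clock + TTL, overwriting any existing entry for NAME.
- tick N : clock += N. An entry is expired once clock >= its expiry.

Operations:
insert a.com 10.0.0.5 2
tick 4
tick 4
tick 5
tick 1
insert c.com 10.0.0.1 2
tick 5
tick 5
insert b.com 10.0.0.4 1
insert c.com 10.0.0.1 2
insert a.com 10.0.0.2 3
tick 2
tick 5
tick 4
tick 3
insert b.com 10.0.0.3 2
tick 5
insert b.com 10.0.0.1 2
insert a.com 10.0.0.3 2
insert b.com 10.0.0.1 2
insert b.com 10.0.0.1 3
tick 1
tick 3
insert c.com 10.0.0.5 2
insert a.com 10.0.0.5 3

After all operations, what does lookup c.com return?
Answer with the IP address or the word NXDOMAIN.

Answer: 10.0.0.5

Derivation:
Op 1: insert a.com -> 10.0.0.5 (expiry=0+2=2). clock=0
Op 2: tick 4 -> clock=4. purged={a.com}
Op 3: tick 4 -> clock=8.
Op 4: tick 5 -> clock=13.
Op 5: tick 1 -> clock=14.
Op 6: insert c.com -> 10.0.0.1 (expiry=14+2=16). clock=14
Op 7: tick 5 -> clock=19. purged={c.com}
Op 8: tick 5 -> clock=24.
Op 9: insert b.com -> 10.0.0.4 (expiry=24+1=25). clock=24
Op 10: insert c.com -> 10.0.0.1 (expiry=24+2=26). clock=24
Op 11: insert a.com -> 10.0.0.2 (expiry=24+3=27). clock=24
Op 12: tick 2 -> clock=26. purged={b.com,c.com}
Op 13: tick 5 -> clock=31. purged={a.com}
Op 14: tick 4 -> clock=35.
Op 15: tick 3 -> clock=38.
Op 16: insert b.com -> 10.0.0.3 (expiry=38+2=40). clock=38
Op 17: tick 5 -> clock=43. purged={b.com}
Op 18: insert b.com -> 10.0.0.1 (expiry=43+2=45). clock=43
Op 19: insert a.com -> 10.0.0.3 (expiry=43+2=45). clock=43
Op 20: insert b.com -> 10.0.0.1 (expiry=43+2=45). clock=43
Op 21: insert b.com -> 10.0.0.1 (expiry=43+3=46). clock=43
Op 22: tick 1 -> clock=44.
Op 23: tick 3 -> clock=47. purged={a.com,b.com}
Op 24: insert c.com -> 10.0.0.5 (expiry=47+2=49). clock=47
Op 25: insert a.com -> 10.0.0.5 (expiry=47+3=50). clock=47
lookup c.com: present, ip=10.0.0.5 expiry=49 > clock=47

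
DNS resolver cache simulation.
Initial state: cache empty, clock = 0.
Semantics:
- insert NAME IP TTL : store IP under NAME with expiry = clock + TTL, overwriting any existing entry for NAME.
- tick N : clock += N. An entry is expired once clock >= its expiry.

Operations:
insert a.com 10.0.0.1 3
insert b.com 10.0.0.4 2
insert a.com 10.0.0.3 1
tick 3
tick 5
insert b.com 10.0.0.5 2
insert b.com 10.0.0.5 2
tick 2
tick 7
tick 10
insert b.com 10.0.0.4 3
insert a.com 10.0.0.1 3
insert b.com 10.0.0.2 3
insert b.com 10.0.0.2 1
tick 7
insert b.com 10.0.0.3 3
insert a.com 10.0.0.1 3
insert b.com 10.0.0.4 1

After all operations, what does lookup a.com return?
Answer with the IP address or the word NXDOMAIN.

Answer: 10.0.0.1

Derivation:
Op 1: insert a.com -> 10.0.0.1 (expiry=0+3=3). clock=0
Op 2: insert b.com -> 10.0.0.4 (expiry=0+2=2). clock=0
Op 3: insert a.com -> 10.0.0.3 (expiry=0+1=1). clock=0
Op 4: tick 3 -> clock=3. purged={a.com,b.com}
Op 5: tick 5 -> clock=8.
Op 6: insert b.com -> 10.0.0.5 (expiry=8+2=10). clock=8
Op 7: insert b.com -> 10.0.0.5 (expiry=8+2=10). clock=8
Op 8: tick 2 -> clock=10. purged={b.com}
Op 9: tick 7 -> clock=17.
Op 10: tick 10 -> clock=27.
Op 11: insert b.com -> 10.0.0.4 (expiry=27+3=30). clock=27
Op 12: insert a.com -> 10.0.0.1 (expiry=27+3=30). clock=27
Op 13: insert b.com -> 10.0.0.2 (expiry=27+3=30). clock=27
Op 14: insert b.com -> 10.0.0.2 (expiry=27+1=28). clock=27
Op 15: tick 7 -> clock=34. purged={a.com,b.com}
Op 16: insert b.com -> 10.0.0.3 (expiry=34+3=37). clock=34
Op 17: insert a.com -> 10.0.0.1 (expiry=34+3=37). clock=34
Op 18: insert b.com -> 10.0.0.4 (expiry=34+1=35). clock=34
lookup a.com: present, ip=10.0.0.1 expiry=37 > clock=34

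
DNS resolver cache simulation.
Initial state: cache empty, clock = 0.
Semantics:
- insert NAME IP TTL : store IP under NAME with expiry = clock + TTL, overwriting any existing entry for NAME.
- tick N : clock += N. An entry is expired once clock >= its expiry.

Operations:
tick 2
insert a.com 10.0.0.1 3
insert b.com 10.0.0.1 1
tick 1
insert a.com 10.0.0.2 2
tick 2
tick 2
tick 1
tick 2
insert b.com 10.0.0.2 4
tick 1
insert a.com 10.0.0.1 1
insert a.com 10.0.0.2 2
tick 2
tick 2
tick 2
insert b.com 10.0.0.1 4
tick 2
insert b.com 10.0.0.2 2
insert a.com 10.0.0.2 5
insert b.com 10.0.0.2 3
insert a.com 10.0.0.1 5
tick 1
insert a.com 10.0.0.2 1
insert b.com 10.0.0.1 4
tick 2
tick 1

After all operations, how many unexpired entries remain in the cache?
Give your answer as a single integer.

Answer: 1

Derivation:
Op 1: tick 2 -> clock=2.
Op 2: insert a.com -> 10.0.0.1 (expiry=2+3=5). clock=2
Op 3: insert b.com -> 10.0.0.1 (expiry=2+1=3). clock=2
Op 4: tick 1 -> clock=3. purged={b.com}
Op 5: insert a.com -> 10.0.0.2 (expiry=3+2=5). clock=3
Op 6: tick 2 -> clock=5. purged={a.com}
Op 7: tick 2 -> clock=7.
Op 8: tick 1 -> clock=8.
Op 9: tick 2 -> clock=10.
Op 10: insert b.com -> 10.0.0.2 (expiry=10+4=14). clock=10
Op 11: tick 1 -> clock=11.
Op 12: insert a.com -> 10.0.0.1 (expiry=11+1=12). clock=11
Op 13: insert a.com -> 10.0.0.2 (expiry=11+2=13). clock=11
Op 14: tick 2 -> clock=13. purged={a.com}
Op 15: tick 2 -> clock=15. purged={b.com}
Op 16: tick 2 -> clock=17.
Op 17: insert b.com -> 10.0.0.1 (expiry=17+4=21). clock=17
Op 18: tick 2 -> clock=19.
Op 19: insert b.com -> 10.0.0.2 (expiry=19+2=21). clock=19
Op 20: insert a.com -> 10.0.0.2 (expiry=19+5=24). clock=19
Op 21: insert b.com -> 10.0.0.2 (expiry=19+3=22). clock=19
Op 22: insert a.com -> 10.0.0.1 (expiry=19+5=24). clock=19
Op 23: tick 1 -> clock=20.
Op 24: insert a.com -> 10.0.0.2 (expiry=20+1=21). clock=20
Op 25: insert b.com -> 10.0.0.1 (expiry=20+4=24). clock=20
Op 26: tick 2 -> clock=22. purged={a.com}
Op 27: tick 1 -> clock=23.
Final cache (unexpired): {b.com} -> size=1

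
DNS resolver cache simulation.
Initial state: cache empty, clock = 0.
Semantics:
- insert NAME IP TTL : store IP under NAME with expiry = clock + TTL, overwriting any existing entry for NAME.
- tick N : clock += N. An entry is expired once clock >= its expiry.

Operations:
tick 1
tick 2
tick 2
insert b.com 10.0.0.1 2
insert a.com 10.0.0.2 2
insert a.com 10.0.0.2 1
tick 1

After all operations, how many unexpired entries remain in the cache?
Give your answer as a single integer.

Answer: 1

Derivation:
Op 1: tick 1 -> clock=1.
Op 2: tick 2 -> clock=3.
Op 3: tick 2 -> clock=5.
Op 4: insert b.com -> 10.0.0.1 (expiry=5+2=7). clock=5
Op 5: insert a.com -> 10.0.0.2 (expiry=5+2=7). clock=5
Op 6: insert a.com -> 10.0.0.2 (expiry=5+1=6). clock=5
Op 7: tick 1 -> clock=6. purged={a.com}
Final cache (unexpired): {b.com} -> size=1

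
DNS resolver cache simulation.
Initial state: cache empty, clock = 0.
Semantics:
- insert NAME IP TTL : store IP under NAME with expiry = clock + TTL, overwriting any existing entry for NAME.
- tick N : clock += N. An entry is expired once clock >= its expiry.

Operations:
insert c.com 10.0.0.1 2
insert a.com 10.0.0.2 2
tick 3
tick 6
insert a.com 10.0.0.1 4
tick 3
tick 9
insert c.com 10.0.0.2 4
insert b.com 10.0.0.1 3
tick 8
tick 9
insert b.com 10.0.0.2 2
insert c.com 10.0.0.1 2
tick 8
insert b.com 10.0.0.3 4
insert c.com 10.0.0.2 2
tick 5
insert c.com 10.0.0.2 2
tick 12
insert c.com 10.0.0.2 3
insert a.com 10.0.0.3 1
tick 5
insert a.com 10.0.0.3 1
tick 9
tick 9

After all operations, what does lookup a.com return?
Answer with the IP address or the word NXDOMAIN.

Op 1: insert c.com -> 10.0.0.1 (expiry=0+2=2). clock=0
Op 2: insert a.com -> 10.0.0.2 (expiry=0+2=2). clock=0
Op 3: tick 3 -> clock=3. purged={a.com,c.com}
Op 4: tick 6 -> clock=9.
Op 5: insert a.com -> 10.0.0.1 (expiry=9+4=13). clock=9
Op 6: tick 3 -> clock=12.
Op 7: tick 9 -> clock=21. purged={a.com}
Op 8: insert c.com -> 10.0.0.2 (expiry=21+4=25). clock=21
Op 9: insert b.com -> 10.0.0.1 (expiry=21+3=24). clock=21
Op 10: tick 8 -> clock=29. purged={b.com,c.com}
Op 11: tick 9 -> clock=38.
Op 12: insert b.com -> 10.0.0.2 (expiry=38+2=40). clock=38
Op 13: insert c.com -> 10.0.0.1 (expiry=38+2=40). clock=38
Op 14: tick 8 -> clock=46. purged={b.com,c.com}
Op 15: insert b.com -> 10.0.0.3 (expiry=46+4=50). clock=46
Op 16: insert c.com -> 10.0.0.2 (expiry=46+2=48). clock=46
Op 17: tick 5 -> clock=51. purged={b.com,c.com}
Op 18: insert c.com -> 10.0.0.2 (expiry=51+2=53). clock=51
Op 19: tick 12 -> clock=63. purged={c.com}
Op 20: insert c.com -> 10.0.0.2 (expiry=63+3=66). clock=63
Op 21: insert a.com -> 10.0.0.3 (expiry=63+1=64). clock=63
Op 22: tick 5 -> clock=68. purged={a.com,c.com}
Op 23: insert a.com -> 10.0.0.3 (expiry=68+1=69). clock=68
Op 24: tick 9 -> clock=77. purged={a.com}
Op 25: tick 9 -> clock=86.
lookup a.com: not in cache (expired or never inserted)

Answer: NXDOMAIN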